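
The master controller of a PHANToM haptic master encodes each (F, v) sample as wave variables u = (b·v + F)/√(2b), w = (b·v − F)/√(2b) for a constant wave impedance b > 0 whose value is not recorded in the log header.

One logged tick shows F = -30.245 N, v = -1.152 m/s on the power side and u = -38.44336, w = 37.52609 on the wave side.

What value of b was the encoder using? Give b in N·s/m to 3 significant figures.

u + w = -0.91727;  u + w = √(2b)·v, so √(2b) = -0.91727/(-1.152) = 0.79624.
b = (√(2b))²/2 = 0.63400/2 = 0.31700.
(Check via u − w = 2F/√(2b): u − w = -75.96945, 2F/√(2b) = -75.96943.)

b = 0.317 N·s/m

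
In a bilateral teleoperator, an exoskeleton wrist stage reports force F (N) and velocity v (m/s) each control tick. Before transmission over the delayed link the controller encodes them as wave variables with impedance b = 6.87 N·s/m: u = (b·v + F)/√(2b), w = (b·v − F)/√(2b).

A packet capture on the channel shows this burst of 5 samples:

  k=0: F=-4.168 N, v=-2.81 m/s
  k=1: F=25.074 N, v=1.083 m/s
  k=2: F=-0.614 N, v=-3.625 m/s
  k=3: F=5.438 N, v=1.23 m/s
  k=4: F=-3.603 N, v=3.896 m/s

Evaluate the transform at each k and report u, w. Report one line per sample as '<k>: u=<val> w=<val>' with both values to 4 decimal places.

0: u=-6.3324 w=-4.0835
1: u=8.7716 w=-4.7572
2: u=-6.8841 w=-6.5528
3: u=3.7467 w=0.8126
4: u=6.2487 w=8.1928

k=0: b·v=6.87×(-2.81)=-19.3047; √(2b)=3.7068; u=(-19.3047+(-4.168))/3.7068=-6.3324, w=(-19.3047−(-4.168))/3.7068=-4.0835
k=1: b·v=6.87×1.083=7.4402; √(2b)=3.7068; u=(7.4402+25.074)/3.7068=8.7716, w=(7.4402−25.074)/3.7068=-4.7572
k=2: b·v=6.87×(-3.625)=-24.9037; √(2b)=3.7068; u=(-24.9037+(-0.614))/3.7068=-6.8841, w=(-24.9037−(-0.614))/3.7068=-6.5528
k=3: b·v=6.87×1.23=8.4501; √(2b)=3.7068; u=(8.4501+5.438)/3.7068=3.7467, w=(8.4501−5.438)/3.7068=0.8126
k=4: b·v=6.87×3.896=26.7655; √(2b)=3.7068; u=(26.7655+(-3.603))/3.7068=6.2487, w=(26.7655−(-3.603))/3.7068=8.1928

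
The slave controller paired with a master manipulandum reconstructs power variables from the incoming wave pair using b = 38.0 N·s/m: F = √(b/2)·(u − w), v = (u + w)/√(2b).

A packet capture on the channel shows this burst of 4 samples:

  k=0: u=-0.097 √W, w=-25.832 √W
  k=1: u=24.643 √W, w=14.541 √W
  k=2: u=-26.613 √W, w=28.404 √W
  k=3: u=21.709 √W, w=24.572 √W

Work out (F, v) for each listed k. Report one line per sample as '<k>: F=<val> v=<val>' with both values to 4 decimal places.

k=0: u−w=25.7350, u+w=-25.9290; √(b/2)=4.3589, √(2b)=8.7178; F=4.3589×25.735=112.1763, v=-25.9290/8.7178=-2.9743
k=1: u−w=10.1020, u+w=39.1840; √(b/2)=4.3589, √(2b)=8.7178; F=4.3589×10.102=44.0336, v=39.1840/8.7178=4.4947
k=2: u−w=-55.0170, u+w=1.7910; √(b/2)=4.3589, √(2b)=8.7178; F=4.3589×(-55.017)=-239.8135, v=1.7910/8.7178=0.2054
k=3: u−w=-2.8630, u+w=46.2810; √(b/2)=4.3589, √(2b)=8.7178; F=4.3589×(-2.863)=-12.4795, v=46.2810/8.7178=5.3088

0: F=112.1763 v=-2.9743
1: F=44.0336 v=4.4947
2: F=-239.8135 v=0.2054
3: F=-12.4795 v=5.3088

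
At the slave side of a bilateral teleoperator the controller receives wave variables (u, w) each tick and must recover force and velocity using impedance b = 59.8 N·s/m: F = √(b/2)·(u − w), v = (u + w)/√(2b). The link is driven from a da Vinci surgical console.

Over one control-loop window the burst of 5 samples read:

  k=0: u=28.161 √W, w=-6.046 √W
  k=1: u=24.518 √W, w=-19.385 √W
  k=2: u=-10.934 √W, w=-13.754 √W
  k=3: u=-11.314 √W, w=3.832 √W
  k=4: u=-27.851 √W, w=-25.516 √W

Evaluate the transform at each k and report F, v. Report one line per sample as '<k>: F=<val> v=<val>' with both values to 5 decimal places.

k=0: u−w=34.20700, u+w=22.11500; √(b/2)=5.46809, √(2b)=10.93618; F=5.46809×34.207=187.04693, v=22.11500/10.93618=2.02219
k=1: u−w=43.90300, u+w=5.13300; √(b/2)=5.46809, √(2b)=10.93618; F=5.46809×43.903=240.06552, v=5.13300/10.93618=0.46936
k=2: u−w=2.82000, u+w=-24.68800; √(b/2)=5.46809, √(2b)=10.93618; F=5.46809×2.82=15.42001, v=-24.68800/10.93618=-2.25746
k=3: u−w=-15.14600, u+w=-7.48200; √(b/2)=5.46809, √(2b)=10.93618; F=5.46809×(-15.146)=-82.81968, v=-7.48200/10.93618=-0.68415
k=4: u−w=-2.33500, u+w=-53.36700; √(b/2)=5.46809, √(2b)=10.93618; F=5.46809×(-2.335)=-12.76799, v=-53.36700/10.93618=-4.87986

0: F=187.04693 v=2.02219
1: F=240.06552 v=0.46936
2: F=15.42001 v=-2.25746
3: F=-82.81968 v=-0.68415
4: F=-12.76799 v=-4.87986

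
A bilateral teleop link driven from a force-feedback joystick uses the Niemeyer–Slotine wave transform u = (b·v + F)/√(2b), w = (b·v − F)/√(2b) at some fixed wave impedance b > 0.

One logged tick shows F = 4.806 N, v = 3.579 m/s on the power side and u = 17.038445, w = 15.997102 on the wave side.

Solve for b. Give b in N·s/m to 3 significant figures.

b = 42.6 N·s/m

u + w = 33.035547;  u + w = √(2b)·v, so √(2b) = 33.035547/3.579 = 9.230385.
b = (√(2b))²/2 = 85.200003/2 = 42.600001.
(Check via u − w = 2F/√(2b): u − w = 1.041343, 2F/√(2b) = 1.041343.)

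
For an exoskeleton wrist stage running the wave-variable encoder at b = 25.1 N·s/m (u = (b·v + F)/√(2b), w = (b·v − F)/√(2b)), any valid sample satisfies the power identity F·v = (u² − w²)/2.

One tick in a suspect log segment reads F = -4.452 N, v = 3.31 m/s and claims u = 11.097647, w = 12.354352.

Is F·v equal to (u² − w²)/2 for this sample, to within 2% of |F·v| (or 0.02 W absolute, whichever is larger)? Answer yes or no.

F·v = (-4.452)×3.31 = -14.736120 W.
(u² − w²)/2 = (123.157769 − 152.630013)/2 = -14.736122 W.
|Δ| = 0.000002;  2% of max(1, |F·v|) = 0.294722.

yes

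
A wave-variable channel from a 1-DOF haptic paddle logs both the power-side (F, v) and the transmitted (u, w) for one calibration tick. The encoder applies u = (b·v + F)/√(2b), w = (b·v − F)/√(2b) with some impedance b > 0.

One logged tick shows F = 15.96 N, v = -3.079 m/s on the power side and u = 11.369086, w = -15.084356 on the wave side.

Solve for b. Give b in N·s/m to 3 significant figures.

b = 0.728 N·s/m

u + w = -3.715270;  u + w = √(2b)·v, so √(2b) = -3.715270/(-3.079) = 1.206648.
b = (√(2b))²/2 = 1.456000/2 = 0.728000.
(Check via u − w = 2F/√(2b): u − w = 26.453442, 2F/√(2b) = 26.453442.)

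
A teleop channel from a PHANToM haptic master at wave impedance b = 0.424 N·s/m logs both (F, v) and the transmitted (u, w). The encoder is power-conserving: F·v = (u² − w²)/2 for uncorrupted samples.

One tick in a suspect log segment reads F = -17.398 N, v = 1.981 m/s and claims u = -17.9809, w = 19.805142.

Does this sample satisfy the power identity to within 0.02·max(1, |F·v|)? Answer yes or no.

F·v = (-17.398)×1.981 = -34.465438 W.
(u² − w²)/2 = (323.312765 − 392.243650)/2 = -34.465442 W.
|Δ| = 0.000004;  2% of max(1, |F·v|) = 0.689309.

yes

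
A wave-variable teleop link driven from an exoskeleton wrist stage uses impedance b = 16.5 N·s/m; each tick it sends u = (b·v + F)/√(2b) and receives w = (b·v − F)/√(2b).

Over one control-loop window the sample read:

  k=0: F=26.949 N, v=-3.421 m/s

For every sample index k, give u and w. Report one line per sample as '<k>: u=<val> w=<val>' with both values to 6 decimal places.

0: u=-5.134856 w=-14.517293

k=0: b·v=16.5×(-3.421)=-56.446500; √(2b)=5.744563; u=(-56.446500+26.949)/5.744563=-5.134856, w=(-56.446500−26.949)/5.744563=-14.517293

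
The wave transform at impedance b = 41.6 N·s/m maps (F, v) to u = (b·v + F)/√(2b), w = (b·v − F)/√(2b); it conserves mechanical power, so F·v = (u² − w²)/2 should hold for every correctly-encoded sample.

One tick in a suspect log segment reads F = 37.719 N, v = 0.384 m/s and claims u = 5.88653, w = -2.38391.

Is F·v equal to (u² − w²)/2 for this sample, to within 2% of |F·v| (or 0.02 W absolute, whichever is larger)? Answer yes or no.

F·v = 37.719×0.384 = 14.48410 W.
(u² − w²)/2 = (34.65124 − 5.68303)/2 = 14.48410 W.
|Δ| = 0.00001;  2% of max(1, |F·v|) = 0.28968.

yes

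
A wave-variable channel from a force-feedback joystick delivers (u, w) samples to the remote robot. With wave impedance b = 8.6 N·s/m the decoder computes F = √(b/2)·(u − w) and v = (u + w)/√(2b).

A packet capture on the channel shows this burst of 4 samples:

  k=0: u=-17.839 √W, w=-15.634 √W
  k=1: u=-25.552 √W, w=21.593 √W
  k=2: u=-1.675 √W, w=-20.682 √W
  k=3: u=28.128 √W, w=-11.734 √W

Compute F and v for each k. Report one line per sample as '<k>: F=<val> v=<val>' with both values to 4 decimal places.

k=0: u−w=-2.2050, u+w=-33.4730; √(b/2)=2.0736, √(2b)=4.1473; F=2.0736×(-2.205)=-4.5724, v=-33.4730/4.1473=-8.0711
k=1: u−w=-47.1450, u+w=-3.9590; √(b/2)=2.0736, √(2b)=4.1473; F=2.0736×(-47.145)=-97.7620, v=-3.9590/4.1473=-0.9546
k=2: u−w=19.0070, u+w=-22.3570; √(b/2)=2.0736, √(2b)=4.1473; F=2.0736×19.007=39.4138, v=-22.3570/4.1473=-5.3908
k=3: u−w=39.8620, u+w=16.3940; √(b/2)=2.0736, √(2b)=4.1473; F=2.0736×39.862=82.6596, v=16.3940/4.1473=3.9529

0: F=-4.5724 v=-8.0711
1: F=-97.7620 v=-0.9546
2: F=39.4138 v=-5.3908
3: F=82.6596 v=3.9529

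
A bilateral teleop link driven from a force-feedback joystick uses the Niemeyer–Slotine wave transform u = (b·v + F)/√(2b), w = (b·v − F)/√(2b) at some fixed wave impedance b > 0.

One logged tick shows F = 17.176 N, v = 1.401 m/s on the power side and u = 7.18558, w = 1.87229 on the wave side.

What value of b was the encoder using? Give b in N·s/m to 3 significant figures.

u + w = 9.0579;  u + w = √(2b)·v, so √(2b) = 9.0579/1.401 = 6.4653.
b = (√(2b))²/2 = 41.8000/2 = 20.9000.
(Check via u − w = 2F/√(2b): u − w = 5.3133, 2F/√(2b) = 5.3133.)

b = 20.9 N·s/m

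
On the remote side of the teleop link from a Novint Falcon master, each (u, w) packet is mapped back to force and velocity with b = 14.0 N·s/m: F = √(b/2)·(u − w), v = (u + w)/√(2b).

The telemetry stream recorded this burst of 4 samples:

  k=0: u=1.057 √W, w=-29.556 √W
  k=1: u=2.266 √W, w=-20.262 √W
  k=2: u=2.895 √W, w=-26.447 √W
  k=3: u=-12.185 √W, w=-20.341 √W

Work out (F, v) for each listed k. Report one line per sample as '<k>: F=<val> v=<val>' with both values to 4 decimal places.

k=0: u−w=30.6130, u+w=-28.4990; √(b/2)=2.6458, √(2b)=5.2915; F=2.6458×30.613=80.9944, v=-28.4990/5.2915=-5.3858
k=1: u−w=22.5280, u+w=-17.9960; √(b/2)=2.6458, √(2b)=5.2915; F=2.6458×22.528=59.6035, v=-17.9960/5.2915=-3.4009
k=2: u−w=29.3420, u+w=-23.5520; √(b/2)=2.6458, √(2b)=5.2915; F=2.6458×29.342=77.6316, v=-23.5520/5.2915=-4.4509
k=3: u−w=8.1560, u+w=-32.5260; √(b/2)=2.6458, √(2b)=5.2915; F=2.6458×8.156=21.5787, v=-32.5260/5.2915=-6.1468

0: F=80.9944 v=-5.3858
1: F=59.6035 v=-3.4009
2: F=77.6316 v=-4.4509
3: F=21.5787 v=-6.1468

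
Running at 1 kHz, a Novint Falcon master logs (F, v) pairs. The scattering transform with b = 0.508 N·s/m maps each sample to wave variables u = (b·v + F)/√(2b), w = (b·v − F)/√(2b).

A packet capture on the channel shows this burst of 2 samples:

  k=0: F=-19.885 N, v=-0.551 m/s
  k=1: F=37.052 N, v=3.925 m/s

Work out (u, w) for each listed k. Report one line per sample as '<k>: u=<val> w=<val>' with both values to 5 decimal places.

k=0: b·v=0.508×(-0.551)=-0.27991; √(2b)=1.00797; u=(-0.27991+(-19.885))/1.00797=-20.00550, w=(-0.27991−(-19.885))/1.00797=19.45011
k=1: b·v=0.508×3.925=1.99390; √(2b)=1.00797; u=(1.99390+37.052)/1.00797=38.73723, w=(1.99390−37.052)/1.00797=-34.78096

0: u=-20.00550 w=19.45011
1: u=38.73723 w=-34.78096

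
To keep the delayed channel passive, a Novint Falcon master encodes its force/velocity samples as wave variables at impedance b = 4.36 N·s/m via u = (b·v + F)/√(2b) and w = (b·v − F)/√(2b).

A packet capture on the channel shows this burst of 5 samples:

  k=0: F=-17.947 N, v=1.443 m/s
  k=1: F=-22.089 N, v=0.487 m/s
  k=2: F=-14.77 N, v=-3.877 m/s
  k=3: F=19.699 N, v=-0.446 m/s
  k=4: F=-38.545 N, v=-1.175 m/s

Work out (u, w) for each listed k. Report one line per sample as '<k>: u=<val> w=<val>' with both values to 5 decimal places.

k=0: b·v=4.36×1.443=6.29148; √(2b)=2.95296; u=(6.29148+(-17.947))/2.95296=-3.94706, w=(6.29148−(-17.947))/2.95296=8.20819
k=1: b·v=4.36×0.487=2.12332; √(2b)=2.95296; u=(2.12332+(-22.089))/2.95296=-6.76123, w=(2.12332−(-22.089))/2.95296=8.19933
k=2: b·v=4.36×(-3.877)=-16.90372; √(2b)=2.95296; u=(-16.90372+(-14.77))/2.95296=-10.72608, w=(-16.90372−(-14.77))/2.95296=-0.72257
k=3: b·v=4.36×(-0.446)=-1.94456; √(2b)=2.95296; u=(-1.94456+19.699)/2.95296=6.01241, w=(-1.94456−19.699)/2.95296=-7.32943
k=4: b·v=4.36×(-1.175)=-5.12300; √(2b)=2.95296; u=(-5.12300+(-38.545))/2.95296=-14.78785, w=(-5.12300−(-38.545))/2.95296=11.31812

0: u=-3.94706 w=8.20819
1: u=-6.76123 w=8.19933
2: u=-10.72608 w=-0.72257
3: u=6.01241 w=-7.32943
4: u=-14.78785 w=11.31812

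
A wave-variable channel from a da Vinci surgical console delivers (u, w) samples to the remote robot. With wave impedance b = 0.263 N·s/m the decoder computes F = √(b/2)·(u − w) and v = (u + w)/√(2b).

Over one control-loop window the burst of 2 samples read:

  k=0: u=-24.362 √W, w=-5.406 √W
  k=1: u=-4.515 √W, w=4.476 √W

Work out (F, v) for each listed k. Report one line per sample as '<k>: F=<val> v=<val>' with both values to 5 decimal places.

k=0: u−w=-18.95600, u+w=-29.76800; √(b/2)=0.36263, √(2b)=0.72526; F=0.36263×(-18.956)=-6.87400, v=-29.76800/0.72526=-41.04467
k=1: u−w=-8.99100, u+w=-0.03900; √(b/2)=0.36263, √(2b)=0.72526; F=0.36263×(-8.991)=-3.26040, v=-0.03900/0.72526=-0.05377

0: F=-6.87400 v=-41.04467
1: F=-3.26040 v=-0.05377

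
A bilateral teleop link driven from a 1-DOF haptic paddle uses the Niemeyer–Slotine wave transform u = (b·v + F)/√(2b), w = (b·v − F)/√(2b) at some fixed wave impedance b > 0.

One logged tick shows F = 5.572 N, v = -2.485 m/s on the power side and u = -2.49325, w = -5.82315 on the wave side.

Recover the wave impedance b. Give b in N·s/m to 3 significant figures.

u + w = -8.31640;  u + w = √(2b)·v, so √(2b) = -8.31640/(-2.485) = 3.34664.
b = (√(2b))²/2 = 11.20000/2 = 5.60000.
(Check via u − w = 2F/√(2b): u − w = 3.32990, 2F/√(2b) = 3.32991.)

b = 5.6 N·s/m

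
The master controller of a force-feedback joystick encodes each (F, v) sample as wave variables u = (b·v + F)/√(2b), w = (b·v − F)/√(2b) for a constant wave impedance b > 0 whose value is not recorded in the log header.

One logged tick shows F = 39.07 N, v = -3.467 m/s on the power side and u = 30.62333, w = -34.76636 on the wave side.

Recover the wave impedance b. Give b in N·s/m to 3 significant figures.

u + w = -4.14303;  u + w = √(2b)·v, so √(2b) = -4.14303/(-3.467) = 1.19499.
b = (√(2b))²/2 = 1.42800/2 = 0.71400.
(Check via u − w = 2F/√(2b): u − w = 65.38969, 2F/√(2b) = 65.38967.)

b = 0.714 N·s/m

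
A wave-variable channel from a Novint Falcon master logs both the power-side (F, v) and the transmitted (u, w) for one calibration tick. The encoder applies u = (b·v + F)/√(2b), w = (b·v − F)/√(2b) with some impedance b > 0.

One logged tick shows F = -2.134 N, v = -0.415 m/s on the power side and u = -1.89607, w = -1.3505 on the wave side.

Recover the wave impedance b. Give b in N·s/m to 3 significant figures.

b = 30.6 N·s/m

u + w = -3.24657;  u + w = √(2b)·v, so √(2b) = -3.24657/(-0.415) = 7.82306.
b = (√(2b))²/2 = 61.20027/2 = 30.60014.
(Check via u − w = 2F/√(2b): u − w = -0.54557, 2F/√(2b) = -0.54557.)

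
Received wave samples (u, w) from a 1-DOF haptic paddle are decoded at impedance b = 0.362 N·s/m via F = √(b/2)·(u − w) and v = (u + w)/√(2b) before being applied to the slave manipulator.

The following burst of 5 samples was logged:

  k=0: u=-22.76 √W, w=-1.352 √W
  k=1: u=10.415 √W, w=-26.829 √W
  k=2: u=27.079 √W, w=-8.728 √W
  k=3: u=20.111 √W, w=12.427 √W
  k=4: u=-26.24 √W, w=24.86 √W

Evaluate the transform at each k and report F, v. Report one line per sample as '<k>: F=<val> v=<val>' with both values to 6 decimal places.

0: F=-9.107840 v=-28.337658
1: F=15.845123 v=-19.290574
2: F=15.233764 v=21.567035
3: F=3.269088 v=38.240325
4: F=-21.740032 v=-1.621847

k=0: u−w=-21.408000, u+w=-24.112000; √(b/2)=0.425441, √(2b)=0.850882; F=0.425441×(-21.408)=-9.107840, v=-24.112000/0.850882=-28.337658
k=1: u−w=37.244000, u+w=-16.414000; √(b/2)=0.425441, √(2b)=0.850882; F=0.425441×37.244=15.845123, v=-16.414000/0.850882=-19.290574
k=2: u−w=35.807000, u+w=18.351000; √(b/2)=0.425441, √(2b)=0.850882; F=0.425441×35.807=15.233764, v=18.351000/0.850882=21.567035
k=3: u−w=7.684000, u+w=32.538000; √(b/2)=0.425441, √(2b)=0.850882; F=0.425441×7.684=3.269088, v=32.538000/0.850882=38.240325
k=4: u−w=-51.100000, u+w=-1.380000; √(b/2)=0.425441, √(2b)=0.850882; F=0.425441×(-51.1)=-21.740032, v=-1.380000/0.850882=-1.621847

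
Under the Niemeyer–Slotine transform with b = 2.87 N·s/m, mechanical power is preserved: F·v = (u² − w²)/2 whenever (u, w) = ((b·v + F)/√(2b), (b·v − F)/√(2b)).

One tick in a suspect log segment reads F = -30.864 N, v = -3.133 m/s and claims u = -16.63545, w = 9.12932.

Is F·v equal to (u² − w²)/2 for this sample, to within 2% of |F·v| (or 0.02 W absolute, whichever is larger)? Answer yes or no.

F·v = (-30.864)×(-3.133) = 96.69691 W.
(u² − w²)/2 = (276.73820 − 83.34448)/2 = 96.69686 W.
|Δ| = 0.00006;  2% of max(1, |F·v|) = 1.93394.

yes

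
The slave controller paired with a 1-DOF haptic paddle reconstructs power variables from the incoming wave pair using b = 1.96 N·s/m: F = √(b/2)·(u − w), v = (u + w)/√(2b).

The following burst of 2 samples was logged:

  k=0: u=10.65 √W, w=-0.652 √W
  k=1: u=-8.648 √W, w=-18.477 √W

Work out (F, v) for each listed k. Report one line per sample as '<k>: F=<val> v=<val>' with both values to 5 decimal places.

k=0: u−w=11.30200, u+w=9.99800; √(b/2)=0.98995, √(2b)=1.97990; F=0.98995×11.302=11.18841, v=9.99800/1.97990=5.04975
k=1: u−w=9.82900, u+w=-27.12500; √(b/2)=0.98995, √(2b)=1.97990; F=0.98995×9.829=9.73021, v=-27.12500/1.97990=-13.70019

0: F=11.18841 v=5.04975
1: F=9.73021 v=-13.70019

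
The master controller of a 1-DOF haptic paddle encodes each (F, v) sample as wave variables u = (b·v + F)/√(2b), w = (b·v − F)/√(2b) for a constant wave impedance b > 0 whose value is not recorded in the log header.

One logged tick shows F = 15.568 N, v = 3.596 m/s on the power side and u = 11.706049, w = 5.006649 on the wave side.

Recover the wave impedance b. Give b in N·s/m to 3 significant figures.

u + w = 16.712698;  u + w = √(2b)·v, so √(2b) = 16.712698/3.596 = 4.647580.
b = (√(2b))²/2 = 21.600001/2 = 10.800000.
(Check via u − w = 2F/√(2b): u − w = 6.699400, 2F/√(2b) = 6.699400.)

b = 10.8 N·s/m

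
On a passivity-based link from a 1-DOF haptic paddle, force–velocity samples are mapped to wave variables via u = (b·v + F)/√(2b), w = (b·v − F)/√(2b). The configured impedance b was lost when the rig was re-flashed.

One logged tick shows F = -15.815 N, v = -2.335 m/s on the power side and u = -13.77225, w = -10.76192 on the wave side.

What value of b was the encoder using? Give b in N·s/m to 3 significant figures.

u + w = -24.5342;  u + w = √(2b)·v, so √(2b) = -24.5342/(-2.335) = 10.5071.
b = (√(2b))²/2 = 110.4000/2 = 55.2000.
(Check via u − w = 2F/√(2b): u − w = -3.0103, 2F/√(2b) = -3.0103.)

b = 55.2 N·s/m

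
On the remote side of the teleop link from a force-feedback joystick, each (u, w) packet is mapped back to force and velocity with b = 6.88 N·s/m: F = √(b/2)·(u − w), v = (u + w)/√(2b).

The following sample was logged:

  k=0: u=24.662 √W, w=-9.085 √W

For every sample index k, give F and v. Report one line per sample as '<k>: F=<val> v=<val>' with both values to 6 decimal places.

k=0: u−w=33.747000, u+w=15.577000; √(b/2)=1.854724, √(2b)=3.709447; F=1.854724×33.747=62.591361, v=15.577000/3.709447=4.199278

0: F=62.591361 v=4.199278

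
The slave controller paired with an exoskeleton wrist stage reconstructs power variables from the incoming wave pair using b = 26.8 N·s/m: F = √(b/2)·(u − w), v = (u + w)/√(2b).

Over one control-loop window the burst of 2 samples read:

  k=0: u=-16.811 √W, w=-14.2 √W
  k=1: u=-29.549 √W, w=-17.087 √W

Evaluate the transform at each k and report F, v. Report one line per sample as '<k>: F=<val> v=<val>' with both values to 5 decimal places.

0: F=-9.55783 v=-4.23578
1: F=-45.61841 v=-6.36999

k=0: u−w=-2.61100, u+w=-31.01100; √(b/2)=3.66060, √(2b)=7.32120; F=3.66060×(-2.611)=-9.55783, v=-31.01100/7.32120=-4.23578
k=1: u−w=-12.46200, u+w=-46.63600; √(b/2)=3.66060, √(2b)=7.32120; F=3.66060×(-12.462)=-45.61841, v=-46.63600/7.32120=-6.36999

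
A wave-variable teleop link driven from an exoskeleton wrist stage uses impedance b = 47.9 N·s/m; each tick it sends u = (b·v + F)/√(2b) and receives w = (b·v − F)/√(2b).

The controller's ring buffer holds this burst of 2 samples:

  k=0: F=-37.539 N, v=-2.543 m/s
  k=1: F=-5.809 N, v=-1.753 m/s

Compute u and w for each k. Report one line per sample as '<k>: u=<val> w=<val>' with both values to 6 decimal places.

0: u=-16.280426 w=-8.609816
1: u=-9.172458 w=-7.985464

k=0: b·v=47.9×(-2.543)=-121.809700; √(2b)=9.787747; u=(-121.809700+(-37.539))/9.787747=-16.280426, w=(-121.809700−(-37.539))/9.787747=-8.609816
k=1: b·v=47.9×(-1.753)=-83.968700; √(2b)=9.787747; u=(-83.968700+(-5.809))/9.787747=-9.172458, w=(-83.968700−(-5.809))/9.787747=-7.985464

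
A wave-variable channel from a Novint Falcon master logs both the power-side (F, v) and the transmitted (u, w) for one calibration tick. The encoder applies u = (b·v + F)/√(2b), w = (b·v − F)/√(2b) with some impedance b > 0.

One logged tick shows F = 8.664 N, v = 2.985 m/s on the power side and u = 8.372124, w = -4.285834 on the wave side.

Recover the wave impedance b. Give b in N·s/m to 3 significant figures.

u + w = 4.086290;  u + w = √(2b)·v, so √(2b) = 4.086290/2.985 = 1.368941.
b = (√(2b))²/2 = 1.874000/2 = 0.937000.
(Check via u − w = 2F/√(2b): u − w = 12.657958, 2F/√(2b) = 12.657956.)

b = 0.937 N·s/m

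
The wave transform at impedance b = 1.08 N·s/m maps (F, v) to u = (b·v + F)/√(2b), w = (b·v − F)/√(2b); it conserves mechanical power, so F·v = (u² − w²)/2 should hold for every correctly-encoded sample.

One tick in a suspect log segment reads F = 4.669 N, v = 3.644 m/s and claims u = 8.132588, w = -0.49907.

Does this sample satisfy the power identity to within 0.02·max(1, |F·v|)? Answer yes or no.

no

F·v = 4.669×3.644 = 17.013836 W.
(u² − w²)/2 = (66.138988 − 0.249071)/2 = 32.944958 W.
|Δ| = 15.931122;  2% of max(1, |F·v|) = 0.340277.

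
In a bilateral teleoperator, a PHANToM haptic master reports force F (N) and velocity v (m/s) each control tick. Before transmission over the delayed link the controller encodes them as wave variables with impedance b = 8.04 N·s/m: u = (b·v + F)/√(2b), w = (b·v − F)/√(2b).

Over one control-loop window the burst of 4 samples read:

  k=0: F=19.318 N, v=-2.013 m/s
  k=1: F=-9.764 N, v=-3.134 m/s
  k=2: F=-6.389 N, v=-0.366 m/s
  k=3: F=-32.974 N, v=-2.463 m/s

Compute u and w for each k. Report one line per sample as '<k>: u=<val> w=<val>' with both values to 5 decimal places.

0: u=0.78142 w=-8.85352
1: u=-8.71857 w=-3.84873
2: u=-2.32710 w=0.85944
3: u=-13.16127 w=3.28467

k=0: b·v=8.04×(-2.013)=-16.18452; √(2b)=4.00999; u=(-16.18452+19.318)/4.00999=0.78142, w=(-16.18452−19.318)/4.00999=-8.85352
k=1: b·v=8.04×(-3.134)=-25.19736; √(2b)=4.00999; u=(-25.19736+(-9.764))/4.00999=-8.71857, w=(-25.19736−(-9.764))/4.00999=-3.84873
k=2: b·v=8.04×(-0.366)=-2.94264; √(2b)=4.00999; u=(-2.94264+(-6.389))/4.00999=-2.32710, w=(-2.94264−(-6.389))/4.00999=0.85944
k=3: b·v=8.04×(-2.463)=-19.80252; √(2b)=4.00999; u=(-19.80252+(-32.974))/4.00999=-13.16127, w=(-19.80252−(-32.974))/4.00999=3.28467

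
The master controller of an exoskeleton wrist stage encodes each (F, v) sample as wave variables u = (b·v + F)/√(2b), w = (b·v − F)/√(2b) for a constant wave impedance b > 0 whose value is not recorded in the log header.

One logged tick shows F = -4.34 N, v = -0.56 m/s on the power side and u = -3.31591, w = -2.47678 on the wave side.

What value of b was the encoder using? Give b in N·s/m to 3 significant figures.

b = 53.5 N·s/m

u + w = -5.7927;  u + w = √(2b)·v, so √(2b) = -5.7927/(-0.56) = 10.3441.
b = (√(2b))²/2 = 107.0002/2 = 53.5001.
(Check via u − w = 2F/√(2b): u − w = -0.8391, 2F/√(2b) = -0.8391.)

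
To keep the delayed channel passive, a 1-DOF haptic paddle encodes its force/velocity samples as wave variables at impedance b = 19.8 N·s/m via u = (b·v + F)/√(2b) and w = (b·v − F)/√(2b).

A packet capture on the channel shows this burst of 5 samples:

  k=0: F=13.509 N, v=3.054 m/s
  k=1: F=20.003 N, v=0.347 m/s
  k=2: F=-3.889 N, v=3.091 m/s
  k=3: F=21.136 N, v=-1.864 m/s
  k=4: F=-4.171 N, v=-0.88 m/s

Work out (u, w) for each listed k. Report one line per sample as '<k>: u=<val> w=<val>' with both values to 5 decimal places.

0: u=11.75591 w=7.46247
1: u=4.27050 w=-2.08688
2: u=9.10760 w=10.34361
3: u=-2.50621 w=-9.22367
4: u=-3.43167 w=-2.10604

k=0: b·v=19.8×3.054=60.46920; √(2b)=6.29285; u=(60.46920+13.509)/6.29285=11.75591, w=(60.46920−13.509)/6.29285=7.46247
k=1: b·v=19.8×0.347=6.87060; √(2b)=6.29285; u=(6.87060+20.003)/6.29285=4.27050, w=(6.87060−20.003)/6.29285=-2.08688
k=2: b·v=19.8×3.091=61.20180; √(2b)=6.29285; u=(61.20180+(-3.889))/6.29285=9.10760, w=(61.20180−(-3.889))/6.29285=10.34361
k=3: b·v=19.8×(-1.864)=-36.90720; √(2b)=6.29285; u=(-36.90720+21.136)/6.29285=-2.50621, w=(-36.90720−21.136)/6.29285=-9.22367
k=4: b·v=19.8×(-0.88)=-17.42400; √(2b)=6.29285; u=(-17.42400+(-4.171))/6.29285=-3.43167, w=(-17.42400−(-4.171))/6.29285=-2.10604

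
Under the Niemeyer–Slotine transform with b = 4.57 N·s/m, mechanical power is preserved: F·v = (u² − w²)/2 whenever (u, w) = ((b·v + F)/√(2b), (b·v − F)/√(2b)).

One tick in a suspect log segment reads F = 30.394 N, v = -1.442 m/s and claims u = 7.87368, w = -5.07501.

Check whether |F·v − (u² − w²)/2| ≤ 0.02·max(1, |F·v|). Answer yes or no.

F·v = 30.394×(-1.442) = -43.82815 W.
(u² − w²)/2 = (61.99484 − 25.75573)/2 = 18.11956 W.
|Δ| = 61.94770;  2% of max(1, |F·v|) = 0.87656.

no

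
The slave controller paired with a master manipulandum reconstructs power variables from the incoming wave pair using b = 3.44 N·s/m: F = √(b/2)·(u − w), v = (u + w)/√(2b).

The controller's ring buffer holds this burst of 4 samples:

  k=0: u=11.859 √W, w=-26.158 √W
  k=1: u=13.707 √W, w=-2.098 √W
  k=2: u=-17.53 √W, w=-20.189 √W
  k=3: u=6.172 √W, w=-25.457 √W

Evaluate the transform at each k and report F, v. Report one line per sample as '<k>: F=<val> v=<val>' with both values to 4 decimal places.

0: F=49.8588 v=-5.4514
1: F=20.7281 v=4.4259
2: F=3.4872 v=-14.3802
3: F=41.4810 v=-7.3523

k=0: u−w=38.0170, u+w=-14.2990; √(b/2)=1.3115, √(2b)=2.6230; F=1.3115×38.017=49.8588, v=-14.2990/2.6230=-5.4514
k=1: u−w=15.8050, u+w=11.6090; √(b/2)=1.3115, √(2b)=2.6230; F=1.3115×15.805=20.7281, v=11.6090/2.6230=4.4259
k=2: u−w=2.6590, u+w=-37.7190; √(b/2)=1.3115, √(2b)=2.6230; F=1.3115×2.659=3.4872, v=-37.7190/2.6230=-14.3802
k=3: u−w=31.6290, u+w=-19.2850; √(b/2)=1.3115, √(2b)=2.6230; F=1.3115×31.629=41.4810, v=-19.2850/2.6230=-7.3523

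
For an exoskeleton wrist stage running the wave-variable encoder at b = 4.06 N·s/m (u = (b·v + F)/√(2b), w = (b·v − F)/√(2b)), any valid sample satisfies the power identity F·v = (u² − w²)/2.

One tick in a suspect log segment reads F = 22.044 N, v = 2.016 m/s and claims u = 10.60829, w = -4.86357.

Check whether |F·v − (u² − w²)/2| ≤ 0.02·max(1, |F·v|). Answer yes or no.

F·v = 22.044×2.016 = 44.44070 W.
(u² − w²)/2 = (112.53582 − 23.65431)/2 = 44.44075 W.
|Δ| = 0.00005;  2% of max(1, |F·v|) = 0.88881.

yes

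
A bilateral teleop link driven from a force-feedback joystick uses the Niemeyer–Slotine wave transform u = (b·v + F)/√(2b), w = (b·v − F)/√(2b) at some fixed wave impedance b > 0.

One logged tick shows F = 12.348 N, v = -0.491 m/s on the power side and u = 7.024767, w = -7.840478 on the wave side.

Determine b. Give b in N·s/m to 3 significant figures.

u + w = -0.815711;  u + w = √(2b)·v, so √(2b) = -0.815711/(-0.491) = 1.661326.
b = (√(2b))²/2 = 2.760004/2 = 1.380002.
(Check via u − w = 2F/√(2b): u − w = 14.865245, 2F/√(2b) = 14.865235.)

b = 1.38 N·s/m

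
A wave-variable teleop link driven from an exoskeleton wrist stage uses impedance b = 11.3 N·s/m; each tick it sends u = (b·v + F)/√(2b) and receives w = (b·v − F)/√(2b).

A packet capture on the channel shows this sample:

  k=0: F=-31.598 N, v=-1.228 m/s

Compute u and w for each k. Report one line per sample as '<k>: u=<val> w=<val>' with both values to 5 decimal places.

0: u=-9.56561 w=3.72777

k=0: b·v=11.3×(-1.228)=-13.87640; √(2b)=4.75395; u=(-13.87640+(-31.598))/4.75395=-9.56561, w=(-13.87640−(-31.598))/4.75395=3.72777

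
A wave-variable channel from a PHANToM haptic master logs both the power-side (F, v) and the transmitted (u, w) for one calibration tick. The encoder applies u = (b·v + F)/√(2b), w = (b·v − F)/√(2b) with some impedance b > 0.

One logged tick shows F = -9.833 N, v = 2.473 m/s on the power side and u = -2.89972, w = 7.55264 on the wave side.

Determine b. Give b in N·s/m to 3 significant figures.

u + w = 4.65292;  u + w = √(2b)·v, so √(2b) = 4.65292/2.473 = 1.88149.
b = (√(2b))²/2 = 3.54000/2 = 1.77000.
(Check via u − w = 2F/√(2b): u − w = -10.45236, 2F/√(2b) = -10.45236.)

b = 1.77 N·s/m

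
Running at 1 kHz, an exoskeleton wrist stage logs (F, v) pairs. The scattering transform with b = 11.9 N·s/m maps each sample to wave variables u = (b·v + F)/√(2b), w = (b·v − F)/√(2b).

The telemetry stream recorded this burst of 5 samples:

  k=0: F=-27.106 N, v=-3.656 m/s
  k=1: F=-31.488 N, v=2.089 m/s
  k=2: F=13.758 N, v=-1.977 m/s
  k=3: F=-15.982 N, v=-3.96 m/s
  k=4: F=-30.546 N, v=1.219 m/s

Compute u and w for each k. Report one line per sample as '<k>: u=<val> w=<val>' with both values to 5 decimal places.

0: u=-14.47413 w=-3.36175
1: u=-1.35879 w=11.55003
2: u=-2.00231 w=-7.64254
3: u=-12.93547 w=-6.38349
4: u=-3.28786 w=9.23478

k=0: b·v=11.9×(-3.656)=-43.50640; √(2b)=4.87852; u=(-43.50640+(-27.106))/4.87852=-14.47413, w=(-43.50640−(-27.106))/4.87852=-3.36175
k=1: b·v=11.9×2.089=24.85910; √(2b)=4.87852; u=(24.85910+(-31.488))/4.87852=-1.35879, w=(24.85910−(-31.488))/4.87852=11.55003
k=2: b·v=11.9×(-1.977)=-23.52630; √(2b)=4.87852; u=(-23.52630+13.758)/4.87852=-2.00231, w=(-23.52630−13.758)/4.87852=-7.64254
k=3: b·v=11.9×(-3.96)=-47.12400; √(2b)=4.87852; u=(-47.12400+(-15.982))/4.87852=-12.93547, w=(-47.12400−(-15.982))/4.87852=-6.38349
k=4: b·v=11.9×1.219=14.50610; √(2b)=4.87852; u=(14.50610+(-30.546))/4.87852=-3.28786, w=(14.50610−(-30.546))/4.87852=9.23478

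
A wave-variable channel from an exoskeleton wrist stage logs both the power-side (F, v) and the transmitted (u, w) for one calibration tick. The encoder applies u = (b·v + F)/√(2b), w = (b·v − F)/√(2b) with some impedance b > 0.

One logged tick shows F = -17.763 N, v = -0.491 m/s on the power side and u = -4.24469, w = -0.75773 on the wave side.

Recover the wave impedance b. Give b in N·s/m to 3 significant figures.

u + w = -5.00242;  u + w = √(2b)·v, so √(2b) = -5.00242/(-0.491) = 10.18823.
b = (√(2b))²/2 = 103.79999/2 = 51.90000.
(Check via u − w = 2F/√(2b): u − w = -3.48696, 2F/√(2b) = -3.48697.)

b = 51.9 N·s/m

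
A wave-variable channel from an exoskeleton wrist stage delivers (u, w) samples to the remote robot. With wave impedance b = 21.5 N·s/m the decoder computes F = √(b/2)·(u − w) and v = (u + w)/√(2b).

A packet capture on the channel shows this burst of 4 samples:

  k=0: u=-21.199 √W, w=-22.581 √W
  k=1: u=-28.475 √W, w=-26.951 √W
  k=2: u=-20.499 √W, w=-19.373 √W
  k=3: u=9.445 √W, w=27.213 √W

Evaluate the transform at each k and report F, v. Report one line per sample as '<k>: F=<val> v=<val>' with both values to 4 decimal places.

0: F=4.5312 v=-6.6764
1: F=-4.9968 v=-8.4524
2: F=-3.6918 v=-6.0804
3: F=-58.2563 v=5.5903

k=0: u−w=1.3820, u+w=-43.7800; √(b/2)=3.2787, √(2b)=6.5574; F=3.2787×1.382=4.5312, v=-43.7800/6.5574=-6.6764
k=1: u−w=-1.5240, u+w=-55.4260; √(b/2)=3.2787, √(2b)=6.5574; F=3.2787×(-1.524)=-4.9968, v=-55.4260/6.5574=-8.4524
k=2: u−w=-1.1260, u+w=-39.8720; √(b/2)=3.2787, √(2b)=6.5574; F=3.2787×(-1.126)=-3.6918, v=-39.8720/6.5574=-6.0804
k=3: u−w=-17.7680, u+w=36.6580; √(b/2)=3.2787, √(2b)=6.5574; F=3.2787×(-17.768)=-58.2563, v=36.6580/6.5574=5.5903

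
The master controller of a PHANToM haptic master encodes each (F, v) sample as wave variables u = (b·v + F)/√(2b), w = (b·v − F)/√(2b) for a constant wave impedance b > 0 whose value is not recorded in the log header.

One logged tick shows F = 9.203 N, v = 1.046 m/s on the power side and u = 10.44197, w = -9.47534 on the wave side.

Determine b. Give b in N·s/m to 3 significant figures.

u + w = 0.96663;  u + w = √(2b)·v, so √(2b) = 0.96663/1.046 = 0.92412.
b = (√(2b))²/2 = 0.85400/2 = 0.42700.
(Check via u − w = 2F/√(2b): u − w = 19.91731, 2F/√(2b) = 19.91732.)

b = 0.427 N·s/m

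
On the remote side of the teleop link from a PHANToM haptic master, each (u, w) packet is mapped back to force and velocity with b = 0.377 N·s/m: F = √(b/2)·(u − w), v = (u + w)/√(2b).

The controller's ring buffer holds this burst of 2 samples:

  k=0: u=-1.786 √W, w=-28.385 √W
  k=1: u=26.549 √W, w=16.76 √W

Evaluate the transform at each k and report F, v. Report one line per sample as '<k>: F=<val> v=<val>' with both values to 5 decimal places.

k=0: u−w=26.59900, u+w=-30.17100; √(b/2)=0.43417, √(2b)=0.86833; F=0.43417×26.599=11.54838, v=-30.17100/0.86833=-34.74594
k=1: u−w=9.78900, u+w=43.30900; √(b/2)=0.43417, √(2b)=0.86833; F=0.43417×9.789=4.25005, v=43.30900/0.86833=49.87610

0: F=11.54838 v=-34.74594
1: F=4.25005 v=49.87610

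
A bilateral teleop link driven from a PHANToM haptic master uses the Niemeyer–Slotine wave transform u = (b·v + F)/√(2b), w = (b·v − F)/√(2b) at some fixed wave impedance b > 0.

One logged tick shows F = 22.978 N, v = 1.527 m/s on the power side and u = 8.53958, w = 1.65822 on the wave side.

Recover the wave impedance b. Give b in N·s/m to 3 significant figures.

u + w = 10.19780;  u + w = √(2b)·v, so √(2b) = 10.19780/1.527 = 6.67832.
b = (√(2b))²/2 = 44.60000/2 = 22.30000.
(Check via u − w = 2F/√(2b): u − w = 6.88136, 2F/√(2b) = 6.88137.)

b = 22.3 N·s/m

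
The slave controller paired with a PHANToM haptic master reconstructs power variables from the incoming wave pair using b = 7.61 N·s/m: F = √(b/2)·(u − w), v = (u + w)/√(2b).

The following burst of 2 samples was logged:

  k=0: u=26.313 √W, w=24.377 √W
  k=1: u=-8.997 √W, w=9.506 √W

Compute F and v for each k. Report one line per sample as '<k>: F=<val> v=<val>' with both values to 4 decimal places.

k=0: u−w=1.9360, u+w=50.6900; √(b/2)=1.9506, √(2b)=3.9013; F=1.9506×1.936=3.7764, v=50.6900/3.9013=12.9932
k=1: u−w=-18.5030, u+w=0.5090; √(b/2)=1.9506, √(2b)=3.9013; F=1.9506×(-18.503)=-36.0927, v=0.5090/3.9013=0.1305

0: F=3.7764 v=12.9932
1: F=-36.0927 v=0.1305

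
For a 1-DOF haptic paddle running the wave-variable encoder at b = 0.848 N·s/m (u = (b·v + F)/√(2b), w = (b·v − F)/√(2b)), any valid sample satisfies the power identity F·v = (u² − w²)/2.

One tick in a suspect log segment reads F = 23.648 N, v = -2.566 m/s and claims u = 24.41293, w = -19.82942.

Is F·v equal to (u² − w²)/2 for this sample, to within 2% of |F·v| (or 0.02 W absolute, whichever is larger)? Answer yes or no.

no

F·v = 23.648×(-2.566) = -60.6808 W.
(u² − w²)/2 = (595.9912 − 393.2059)/2 = 101.3926 W.
|Δ| = 162.0734;  2% of max(1, |F·v|) = 1.2136.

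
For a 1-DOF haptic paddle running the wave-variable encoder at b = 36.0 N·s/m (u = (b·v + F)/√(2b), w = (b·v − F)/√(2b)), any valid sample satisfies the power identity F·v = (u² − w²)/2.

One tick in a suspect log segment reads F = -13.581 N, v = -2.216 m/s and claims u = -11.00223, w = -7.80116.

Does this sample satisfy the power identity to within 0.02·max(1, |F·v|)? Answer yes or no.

yes

F·v = (-13.581)×(-2.216) = 30.0955 W.
(u² − w²)/2 = (121.0491 − 60.8581)/2 = 30.0955 W.
|Δ| = 0.0000;  2% of max(1, |F·v|) = 0.6019.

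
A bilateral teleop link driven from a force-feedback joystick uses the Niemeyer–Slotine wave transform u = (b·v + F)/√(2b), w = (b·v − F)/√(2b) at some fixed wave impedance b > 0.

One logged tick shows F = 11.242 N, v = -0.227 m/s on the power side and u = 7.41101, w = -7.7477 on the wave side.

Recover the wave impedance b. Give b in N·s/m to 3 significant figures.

b = 1.1 N·s/m

u + w = -0.33669;  u + w = √(2b)·v, so √(2b) = -0.33669/(-0.227) = 1.48322.
b = (√(2b))²/2 = 2.19993/2 = 1.09996.
(Check via u − w = 2F/√(2b): u − w = 15.15871, 2F/√(2b) = 15.15895.)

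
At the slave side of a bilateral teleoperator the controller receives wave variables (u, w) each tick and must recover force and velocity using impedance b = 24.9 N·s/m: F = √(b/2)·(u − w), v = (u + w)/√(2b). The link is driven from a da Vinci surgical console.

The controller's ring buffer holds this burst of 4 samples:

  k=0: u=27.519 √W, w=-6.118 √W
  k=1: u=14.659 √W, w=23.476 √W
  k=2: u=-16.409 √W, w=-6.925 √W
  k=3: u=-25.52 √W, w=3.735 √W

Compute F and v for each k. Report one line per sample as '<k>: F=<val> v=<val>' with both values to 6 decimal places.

0: F=118.686666 v=3.032630
1: F=-31.110394 v=5.403922
2: F=-33.463874 v=-3.306546
3: F=-103.224973 v=-3.087045

k=0: u−w=33.637000, u+w=21.401000; √(b/2)=3.528456, √(2b)=7.056912; F=3.528456×33.637=118.686666, v=21.401000/7.056912=3.032630
k=1: u−w=-8.817000, u+w=38.135000; √(b/2)=3.528456, √(2b)=7.056912; F=3.528456×(-8.817)=-31.110394, v=38.135000/7.056912=5.403922
k=2: u−w=-9.484000, u+w=-23.334000; √(b/2)=3.528456, √(2b)=7.056912; F=3.528456×(-9.484)=-33.463874, v=-23.334000/7.056912=-3.306546
k=3: u−w=-29.255000, u+w=-21.785000; √(b/2)=3.528456, √(2b)=7.056912; F=3.528456×(-29.255)=-103.224973, v=-21.785000/7.056912=-3.087045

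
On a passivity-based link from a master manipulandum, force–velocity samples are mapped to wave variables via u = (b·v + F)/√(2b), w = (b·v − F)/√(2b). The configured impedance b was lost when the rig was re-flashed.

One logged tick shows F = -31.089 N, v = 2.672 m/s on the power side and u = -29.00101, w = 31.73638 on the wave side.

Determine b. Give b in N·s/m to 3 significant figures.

b = 0.524 N·s/m

u + w = 2.73537;  u + w = √(2b)·v, so √(2b) = 2.73537/2.672 = 1.02372.
b = (√(2b))²/2 = 1.04800/2 = 0.52400.
(Check via u − w = 2F/√(2b): u − w = -60.73739, 2F/√(2b) = -60.73753.)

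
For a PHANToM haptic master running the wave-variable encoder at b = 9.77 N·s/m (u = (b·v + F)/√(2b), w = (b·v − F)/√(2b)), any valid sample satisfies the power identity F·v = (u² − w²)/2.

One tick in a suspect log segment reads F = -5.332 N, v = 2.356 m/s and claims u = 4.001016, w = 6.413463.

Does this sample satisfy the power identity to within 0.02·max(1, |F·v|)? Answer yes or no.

yes

F·v = (-5.332)×2.356 = -12.562192 W.
(u² − w²)/2 = (16.008129 − 41.132508)/2 = -12.562189 W.
|Δ| = 0.000003;  2% of max(1, |F·v|) = 0.251244.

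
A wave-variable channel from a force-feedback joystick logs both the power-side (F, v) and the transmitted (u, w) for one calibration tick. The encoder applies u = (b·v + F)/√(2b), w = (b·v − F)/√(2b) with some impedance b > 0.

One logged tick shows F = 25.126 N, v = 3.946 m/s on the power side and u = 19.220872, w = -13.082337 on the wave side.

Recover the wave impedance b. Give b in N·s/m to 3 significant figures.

u + w = 6.138535;  u + w = √(2b)·v, so √(2b) = 6.138535/3.946 = 1.555635.
b = (√(2b))²/2 = 2.420000/2 = 1.210000.
(Check via u − w = 2F/√(2b): u − w = 32.303209, 2F/√(2b) = 32.303211.)

b = 1.21 N·s/m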